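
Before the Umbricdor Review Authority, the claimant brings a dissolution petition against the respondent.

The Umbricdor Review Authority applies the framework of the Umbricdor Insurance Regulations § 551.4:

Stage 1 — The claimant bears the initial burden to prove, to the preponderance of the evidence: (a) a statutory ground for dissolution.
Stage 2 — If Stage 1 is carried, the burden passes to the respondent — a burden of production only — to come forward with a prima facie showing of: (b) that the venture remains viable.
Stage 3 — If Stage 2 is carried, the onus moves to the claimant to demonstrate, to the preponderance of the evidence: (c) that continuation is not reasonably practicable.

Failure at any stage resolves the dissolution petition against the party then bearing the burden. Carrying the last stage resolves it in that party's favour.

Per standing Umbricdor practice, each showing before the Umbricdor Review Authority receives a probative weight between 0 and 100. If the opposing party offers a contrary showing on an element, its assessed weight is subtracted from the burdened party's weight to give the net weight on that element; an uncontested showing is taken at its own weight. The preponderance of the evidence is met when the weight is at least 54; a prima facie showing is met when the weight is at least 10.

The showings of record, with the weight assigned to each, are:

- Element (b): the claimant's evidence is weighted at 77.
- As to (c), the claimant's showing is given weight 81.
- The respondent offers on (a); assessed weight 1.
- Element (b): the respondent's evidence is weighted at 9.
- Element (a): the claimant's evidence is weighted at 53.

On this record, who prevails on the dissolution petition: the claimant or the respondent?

Stage 1 — burden on claimant; standard: the preponderance of the evidence (weight is at least 54).
    (a): 53 − 1 = 52 < 54 [not met]
  Stage 1 not carried; the claimant fails its burden.
The analysis ends at Stage 1; the respondent prevails.

respondent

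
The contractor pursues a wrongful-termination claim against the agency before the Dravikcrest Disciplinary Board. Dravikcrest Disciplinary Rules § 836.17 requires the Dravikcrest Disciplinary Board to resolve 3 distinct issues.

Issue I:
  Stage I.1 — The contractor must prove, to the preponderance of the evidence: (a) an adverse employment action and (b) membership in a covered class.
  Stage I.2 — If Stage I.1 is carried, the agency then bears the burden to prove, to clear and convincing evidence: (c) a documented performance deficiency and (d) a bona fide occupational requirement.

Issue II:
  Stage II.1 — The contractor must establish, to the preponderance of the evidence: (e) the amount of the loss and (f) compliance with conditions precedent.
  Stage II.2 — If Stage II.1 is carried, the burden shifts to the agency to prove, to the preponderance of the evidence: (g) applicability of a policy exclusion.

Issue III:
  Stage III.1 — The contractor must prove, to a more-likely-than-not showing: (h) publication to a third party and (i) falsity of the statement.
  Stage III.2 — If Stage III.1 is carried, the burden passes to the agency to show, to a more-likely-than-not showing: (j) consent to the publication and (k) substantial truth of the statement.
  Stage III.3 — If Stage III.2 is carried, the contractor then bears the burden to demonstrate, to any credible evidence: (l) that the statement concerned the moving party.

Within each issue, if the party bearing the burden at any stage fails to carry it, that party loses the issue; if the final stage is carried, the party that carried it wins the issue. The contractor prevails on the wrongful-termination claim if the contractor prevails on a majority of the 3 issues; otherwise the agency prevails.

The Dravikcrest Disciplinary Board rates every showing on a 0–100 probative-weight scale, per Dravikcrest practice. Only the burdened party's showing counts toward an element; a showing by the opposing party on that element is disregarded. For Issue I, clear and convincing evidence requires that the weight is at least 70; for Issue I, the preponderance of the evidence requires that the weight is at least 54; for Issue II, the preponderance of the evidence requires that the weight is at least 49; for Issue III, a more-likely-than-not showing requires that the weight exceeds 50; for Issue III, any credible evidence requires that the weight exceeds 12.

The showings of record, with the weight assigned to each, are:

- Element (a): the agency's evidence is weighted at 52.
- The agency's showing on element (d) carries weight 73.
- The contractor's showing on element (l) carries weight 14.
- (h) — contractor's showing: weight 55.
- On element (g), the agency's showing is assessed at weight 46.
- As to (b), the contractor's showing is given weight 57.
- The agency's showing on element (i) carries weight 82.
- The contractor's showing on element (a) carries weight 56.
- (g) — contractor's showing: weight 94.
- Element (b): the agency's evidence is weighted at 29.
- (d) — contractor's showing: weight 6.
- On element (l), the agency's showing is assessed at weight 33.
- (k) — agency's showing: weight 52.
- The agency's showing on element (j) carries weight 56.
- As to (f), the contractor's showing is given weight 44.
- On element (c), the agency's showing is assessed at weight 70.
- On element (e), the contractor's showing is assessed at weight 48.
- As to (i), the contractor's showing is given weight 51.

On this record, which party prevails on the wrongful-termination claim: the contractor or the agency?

— Issue I —
Stage I.1 (contractor, the preponderance of the evidence, weight is at least 54): (a) 56 (agency's 52 disregarded) ≥ 54 — meets; (b) 57 (agency's 29 disregarded) ≥ 54 — meets.
  Stage I.1 carried; the burden shifts to the agency.
Stage I.2 (agency, clear and convincing evidence, weight is at least 70): (c) 70 ≥ 70 — meets; (d) 73 (contractor's 6 disregarded) ≥ 70 — meets.
  All elements met at the final stage.
Every stage carried; the agency prevails on this issue.
— Issue II —
Stage II.1 (contractor, the preponderance of the evidence, weight is at least 49): (e) 48 < 49 — fails; (f) 44 < 49 — fails.
  Stage II.1 not carried; the contractor fails its burden.
The agency prevails on this issue.
— Issue III —
Stage III.1 — burden on contractor; standard: a more-likely-than-not showing (weight exceeds 50).
    (h): 55 > 50 [met]
    (i): 51 (agency's 82 disregarded) > 50 [met]
  All elements met. The burden passes to the agency.
Stage III.2 — burden on agency; standard: a more-likely-than-not showing (weight exceeds 50).
    (j): 56 > 50 [met]
    (k): 52 > 50 [met]
  Stage III.2 carried; the burden shifts to the contractor.
Stage III.3 — burden on contractor; standard: any credible evidence (weight exceeds 12).
    (l): 14 (agency's 33 disregarded) > 12 [met]
  Stage III.3 carried; the final stage is satisfied.
Every stage carried; the contractor prevails on this issue.
Per-issue: Issue I → agency; Issue II → agency; Issue III → contractor. The contractor must prevail on a majority of issues; overall, the agency prevails.

agency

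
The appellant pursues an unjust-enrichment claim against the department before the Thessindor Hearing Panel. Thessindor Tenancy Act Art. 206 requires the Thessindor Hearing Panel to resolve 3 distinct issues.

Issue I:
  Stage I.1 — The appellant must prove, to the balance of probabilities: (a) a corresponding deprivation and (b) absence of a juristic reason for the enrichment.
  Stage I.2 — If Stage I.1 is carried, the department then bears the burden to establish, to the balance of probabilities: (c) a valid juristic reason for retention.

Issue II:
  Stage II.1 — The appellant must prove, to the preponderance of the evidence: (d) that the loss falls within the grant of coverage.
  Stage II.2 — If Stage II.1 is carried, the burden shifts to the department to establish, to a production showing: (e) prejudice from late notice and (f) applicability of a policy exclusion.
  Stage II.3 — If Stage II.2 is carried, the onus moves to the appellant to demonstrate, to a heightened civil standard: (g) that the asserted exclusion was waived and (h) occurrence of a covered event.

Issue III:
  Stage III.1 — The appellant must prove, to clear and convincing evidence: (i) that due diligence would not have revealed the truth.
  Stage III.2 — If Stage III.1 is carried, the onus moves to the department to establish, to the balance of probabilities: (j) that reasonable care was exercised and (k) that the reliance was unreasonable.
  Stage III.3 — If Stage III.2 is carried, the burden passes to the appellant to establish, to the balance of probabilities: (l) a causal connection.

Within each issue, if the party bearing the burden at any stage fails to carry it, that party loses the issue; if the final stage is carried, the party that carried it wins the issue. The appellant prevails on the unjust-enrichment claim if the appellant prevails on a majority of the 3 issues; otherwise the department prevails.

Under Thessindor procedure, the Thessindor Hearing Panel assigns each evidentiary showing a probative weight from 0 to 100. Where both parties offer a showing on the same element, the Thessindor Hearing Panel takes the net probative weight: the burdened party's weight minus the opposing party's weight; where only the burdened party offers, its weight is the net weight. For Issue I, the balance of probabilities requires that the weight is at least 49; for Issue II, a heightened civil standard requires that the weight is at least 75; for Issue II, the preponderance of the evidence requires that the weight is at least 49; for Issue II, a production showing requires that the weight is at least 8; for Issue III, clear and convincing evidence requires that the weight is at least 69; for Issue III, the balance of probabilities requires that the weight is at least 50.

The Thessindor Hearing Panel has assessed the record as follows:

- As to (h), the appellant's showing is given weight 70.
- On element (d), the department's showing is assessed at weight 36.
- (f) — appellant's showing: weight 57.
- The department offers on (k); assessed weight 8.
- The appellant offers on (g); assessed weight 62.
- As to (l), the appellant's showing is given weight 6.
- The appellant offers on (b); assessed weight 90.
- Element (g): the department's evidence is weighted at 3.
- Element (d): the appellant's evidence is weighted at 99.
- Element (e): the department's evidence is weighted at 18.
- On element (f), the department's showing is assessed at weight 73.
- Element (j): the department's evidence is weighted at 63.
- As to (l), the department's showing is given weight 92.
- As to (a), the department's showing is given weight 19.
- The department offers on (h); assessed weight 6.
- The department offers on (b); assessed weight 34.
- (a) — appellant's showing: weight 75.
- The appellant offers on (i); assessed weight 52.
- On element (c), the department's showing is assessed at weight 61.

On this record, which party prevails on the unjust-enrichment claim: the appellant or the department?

department

— Issue I —
At Stage I.1 the appellant must meet the balance of probabilities (weight is at least 49): on (a) the weight is 75 less the opposing 19 gives net 56, ≥ 49, so (a) meets the standard; on (b) the weight is 90 less the opposing 34 gives net 56, ≥ 49, so (b) meets the standard.
  The appellant carries Stage I.1; the department now bears the burden.
At Stage I.2 the department must meet the balance of probabilities (weight is at least 49): on (c) the weight is 61, ≥ 49, so (c) meets the standard.
  All elements met at the final stage.
All stages carried — the department prevails on this issue.
— Issue II —
At Stage II.1 the appellant must meet the preponderance of the evidence (weight is at least 49): on (d) the weight is 99 less the opposing 36 gives net 63, ≥ 49, so (d) meets the standard.
  All elements met. The burden passes to the department.
At Stage II.2 the department must meet a production showing (weight is at least 8): on (e) the weight is 18, which does reach 8, so (e) meets the standard; on (f) the weight is 73 less the opposing 57 gives net 16, ≥ 8, so (f) meets the standard.
  All elements met. The burden passes to the appellant.
At Stage II.3 the appellant must meet a heightened civil standard (weight is at least 75): on (g) the weight is 62 less the opposing 3 gives net 59, which does not reach 75, so (g) does not meet the standard; on (h) the weight is 70 less the opposing 6 gives net 64, < 75, so (h) does not meet the standard.
  Not every element is met, so the appellant fails to carry Stage II.3.
The analysis ends at Stage II.3; the department prevails on this issue.
— Issue III —
At Stage III.1 the appellant must meet clear and convincing evidence (weight is at least 69): on (i) the weight is 52, < 69, so (i) does not meet the standard.
  Not every element is met, so the appellant fails to carry Stage III.1.
The analysis ends at Stage III.1; the department prevails on this issue.
Per-issue: Issue I → department; Issue II → department; Issue III → department. The appellant must prevail on a majority of issues; overall, the department prevails.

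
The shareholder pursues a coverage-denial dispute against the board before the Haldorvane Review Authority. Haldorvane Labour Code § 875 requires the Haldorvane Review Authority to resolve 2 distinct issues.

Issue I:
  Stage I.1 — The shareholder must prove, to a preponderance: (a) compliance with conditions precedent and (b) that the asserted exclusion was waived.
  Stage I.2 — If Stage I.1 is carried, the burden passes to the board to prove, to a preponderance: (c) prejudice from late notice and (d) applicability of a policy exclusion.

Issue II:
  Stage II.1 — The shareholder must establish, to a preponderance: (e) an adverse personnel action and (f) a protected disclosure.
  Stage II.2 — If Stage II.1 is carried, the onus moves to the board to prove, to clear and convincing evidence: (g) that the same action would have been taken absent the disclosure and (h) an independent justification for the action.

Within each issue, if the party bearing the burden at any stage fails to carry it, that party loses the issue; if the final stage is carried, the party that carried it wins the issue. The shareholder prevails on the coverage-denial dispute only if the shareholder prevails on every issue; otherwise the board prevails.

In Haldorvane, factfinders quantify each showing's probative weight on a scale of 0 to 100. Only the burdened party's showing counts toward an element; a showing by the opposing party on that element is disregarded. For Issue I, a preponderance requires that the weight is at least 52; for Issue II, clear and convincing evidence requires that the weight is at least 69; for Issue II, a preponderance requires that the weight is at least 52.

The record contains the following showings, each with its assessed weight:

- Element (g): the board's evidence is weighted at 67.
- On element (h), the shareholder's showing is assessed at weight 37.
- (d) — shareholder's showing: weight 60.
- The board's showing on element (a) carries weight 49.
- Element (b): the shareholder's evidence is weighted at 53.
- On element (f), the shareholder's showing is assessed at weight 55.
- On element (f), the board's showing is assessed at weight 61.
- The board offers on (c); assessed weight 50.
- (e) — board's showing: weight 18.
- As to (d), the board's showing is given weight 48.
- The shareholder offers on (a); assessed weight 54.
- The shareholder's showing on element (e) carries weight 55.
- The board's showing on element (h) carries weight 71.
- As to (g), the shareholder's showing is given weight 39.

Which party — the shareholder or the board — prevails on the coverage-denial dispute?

— Issue I —
Stage I.1 — burden on shareholder; standard: a preponderance (weight is at least 52).
    (a): 54 (board's 49 disregarded) ≥ 52 [met]
    (b): 53 ≥ 52 [met]
  Stage I.1 is satisfied; the onus moves to the board.
Stage I.2 — burden on board; standard: a preponderance (weight is at least 52).
    (c): 50 < 52 [not met]
    (d): 48 (shareholder's 60 disregarded) < 52 [not met]
  The board does not carry Stage I.2.
The analysis ends at Stage I.2; the shareholder prevails on this issue.
— Issue II —
Stage II.1 — burden on shareholder; standard: a preponderance (weight is at least 52).
    (e): 55 (board's 18 disregarded) ≥ 52 [met]
    (f): 55 (board's 61 disregarded) ≥ 52 [met]
  The shareholder carries Stage II.1; the board now bears the burden.
Stage II.2 — burden on board; standard: clear and convincing evidence (weight is at least 69).
    (g): 67 (shareholder's 39 disregarded) < 69 [not met]
    (h): 71 (shareholder's 37 disregarded) ≥ 69 [met]
  Stage II.2 not carried; the board fails its burden.
The analysis ends at Stage II.2; the shareholder prevails on this issue.
Per-issue: Issue I → shareholder; Issue II → shareholder. The shareholder must prevail on every issue; overall, the shareholder prevails.

shareholder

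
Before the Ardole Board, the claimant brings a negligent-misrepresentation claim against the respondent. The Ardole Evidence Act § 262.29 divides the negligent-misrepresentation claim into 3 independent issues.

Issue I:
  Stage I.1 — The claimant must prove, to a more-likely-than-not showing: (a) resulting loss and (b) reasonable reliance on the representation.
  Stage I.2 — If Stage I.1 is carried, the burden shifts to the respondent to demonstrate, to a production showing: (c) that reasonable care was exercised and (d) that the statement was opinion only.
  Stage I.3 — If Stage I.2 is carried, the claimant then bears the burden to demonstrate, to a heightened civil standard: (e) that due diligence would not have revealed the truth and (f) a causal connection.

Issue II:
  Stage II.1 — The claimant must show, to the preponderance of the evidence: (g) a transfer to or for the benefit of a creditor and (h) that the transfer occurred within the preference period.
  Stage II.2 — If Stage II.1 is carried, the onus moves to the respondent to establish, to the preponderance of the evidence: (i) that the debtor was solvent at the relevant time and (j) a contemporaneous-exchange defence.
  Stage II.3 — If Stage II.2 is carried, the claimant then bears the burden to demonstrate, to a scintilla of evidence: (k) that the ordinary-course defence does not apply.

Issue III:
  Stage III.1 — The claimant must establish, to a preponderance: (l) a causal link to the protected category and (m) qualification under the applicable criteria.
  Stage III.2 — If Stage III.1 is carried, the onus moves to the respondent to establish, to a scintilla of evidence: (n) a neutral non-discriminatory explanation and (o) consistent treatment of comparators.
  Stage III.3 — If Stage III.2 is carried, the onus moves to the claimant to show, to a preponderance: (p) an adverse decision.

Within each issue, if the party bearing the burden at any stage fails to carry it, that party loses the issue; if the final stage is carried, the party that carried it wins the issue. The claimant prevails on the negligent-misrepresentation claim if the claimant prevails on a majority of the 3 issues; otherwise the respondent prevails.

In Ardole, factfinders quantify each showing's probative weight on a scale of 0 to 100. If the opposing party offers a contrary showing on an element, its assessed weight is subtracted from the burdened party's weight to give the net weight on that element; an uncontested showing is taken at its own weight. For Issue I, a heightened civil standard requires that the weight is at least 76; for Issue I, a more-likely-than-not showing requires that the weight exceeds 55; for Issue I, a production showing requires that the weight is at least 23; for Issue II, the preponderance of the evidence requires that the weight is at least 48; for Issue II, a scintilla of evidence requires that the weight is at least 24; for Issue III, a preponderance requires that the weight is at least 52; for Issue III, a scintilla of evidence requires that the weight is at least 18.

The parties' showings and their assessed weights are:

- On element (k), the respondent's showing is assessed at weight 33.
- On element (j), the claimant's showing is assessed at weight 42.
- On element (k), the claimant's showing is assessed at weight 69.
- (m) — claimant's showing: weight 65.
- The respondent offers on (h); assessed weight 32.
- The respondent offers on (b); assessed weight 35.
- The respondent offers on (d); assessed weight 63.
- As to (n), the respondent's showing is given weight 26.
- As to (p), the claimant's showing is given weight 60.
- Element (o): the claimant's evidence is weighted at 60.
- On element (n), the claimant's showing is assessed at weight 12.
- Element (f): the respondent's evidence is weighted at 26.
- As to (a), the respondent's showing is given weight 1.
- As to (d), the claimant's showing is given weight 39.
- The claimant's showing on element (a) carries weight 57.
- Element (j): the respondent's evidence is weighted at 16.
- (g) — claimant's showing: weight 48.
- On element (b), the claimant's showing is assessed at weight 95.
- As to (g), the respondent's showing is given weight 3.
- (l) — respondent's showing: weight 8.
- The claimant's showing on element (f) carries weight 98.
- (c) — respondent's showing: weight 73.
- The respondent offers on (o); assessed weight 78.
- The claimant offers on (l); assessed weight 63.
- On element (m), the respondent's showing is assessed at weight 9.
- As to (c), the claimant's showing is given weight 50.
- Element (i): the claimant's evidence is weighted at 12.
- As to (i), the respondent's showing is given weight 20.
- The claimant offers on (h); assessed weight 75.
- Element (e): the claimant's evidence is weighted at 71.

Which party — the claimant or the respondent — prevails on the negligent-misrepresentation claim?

— Issue I —
At Stage I.1 the claimant must meet a more-likely-than-not showing (weight exceeds 55): on (a) the weight is 57 less the opposing 1 gives net 56, which does exceed 55, so (a) meets the standard; on (b) the weight is 95 less the opposing 35 gives net 60, which does exceed 55, so (b) meets the standard.
  All elements met. The burden passes to the respondent.
At Stage I.2 the respondent must meet a production showing (weight is at least 23): on (c) the weight is 73 less the opposing 50 gives net 23, ≥ 23, so (c) meets the standard; on (d) the weight is 63 less the opposing 39 gives net 24, ≥ 23, so (d) meets the standard.
  All elements met. The burden passes to the claimant.
At Stage I.3 the claimant must meet a heightened civil standard (weight is at least 76): on (e) the weight is 71, which does not reach 76, so (e) does not meet the standard; on (f) the weight is 98 less the opposing 26 gives net 72, < 76, so (f) does not meet the standard.
  Not every element is met, so the claimant fails to carry Stage I.3.
The analysis ends at Stage I.3; the respondent prevails on this issue.
— Issue II —
At Stage II.1 the claimant must meet the preponderance of the evidence (weight is at least 48): on (g) the weight is 48 less the opposing 3 gives net 45, which does not reach 48, so (g) does not meet the standard; on (h) the weight is 75 less the opposing 32 gives net 43, < 48, so (h) does not meet the standard.
  Not every element is met, so the claimant fails to carry Stage II.1.
So the respondent prevails on this issue.
— Issue III —
Stage III.1 (claimant, a preponderance, weight is at least 52): (l) net 63−8=55 ≥ 52 — meets; (m) net 65−9=56 ≥ 52 — meets.
  The claimant carries Stage III.1; the respondent now bears the burden.
Stage III.2 (respondent, a scintilla of evidence, weight is at least 18): (n) net 26−12=14 < 18 — fails; (o) net 78−60=18 ≥ 18 — meets.
  The respondent does not carry Stage III.2.
The analysis ends at Stage III.2; the claimant prevails on this issue.
Per-issue: Issue I → respondent; Issue II → respondent; Issue III → claimant. The claimant must prevail on a majority of issues; overall, the respondent prevails.

respondent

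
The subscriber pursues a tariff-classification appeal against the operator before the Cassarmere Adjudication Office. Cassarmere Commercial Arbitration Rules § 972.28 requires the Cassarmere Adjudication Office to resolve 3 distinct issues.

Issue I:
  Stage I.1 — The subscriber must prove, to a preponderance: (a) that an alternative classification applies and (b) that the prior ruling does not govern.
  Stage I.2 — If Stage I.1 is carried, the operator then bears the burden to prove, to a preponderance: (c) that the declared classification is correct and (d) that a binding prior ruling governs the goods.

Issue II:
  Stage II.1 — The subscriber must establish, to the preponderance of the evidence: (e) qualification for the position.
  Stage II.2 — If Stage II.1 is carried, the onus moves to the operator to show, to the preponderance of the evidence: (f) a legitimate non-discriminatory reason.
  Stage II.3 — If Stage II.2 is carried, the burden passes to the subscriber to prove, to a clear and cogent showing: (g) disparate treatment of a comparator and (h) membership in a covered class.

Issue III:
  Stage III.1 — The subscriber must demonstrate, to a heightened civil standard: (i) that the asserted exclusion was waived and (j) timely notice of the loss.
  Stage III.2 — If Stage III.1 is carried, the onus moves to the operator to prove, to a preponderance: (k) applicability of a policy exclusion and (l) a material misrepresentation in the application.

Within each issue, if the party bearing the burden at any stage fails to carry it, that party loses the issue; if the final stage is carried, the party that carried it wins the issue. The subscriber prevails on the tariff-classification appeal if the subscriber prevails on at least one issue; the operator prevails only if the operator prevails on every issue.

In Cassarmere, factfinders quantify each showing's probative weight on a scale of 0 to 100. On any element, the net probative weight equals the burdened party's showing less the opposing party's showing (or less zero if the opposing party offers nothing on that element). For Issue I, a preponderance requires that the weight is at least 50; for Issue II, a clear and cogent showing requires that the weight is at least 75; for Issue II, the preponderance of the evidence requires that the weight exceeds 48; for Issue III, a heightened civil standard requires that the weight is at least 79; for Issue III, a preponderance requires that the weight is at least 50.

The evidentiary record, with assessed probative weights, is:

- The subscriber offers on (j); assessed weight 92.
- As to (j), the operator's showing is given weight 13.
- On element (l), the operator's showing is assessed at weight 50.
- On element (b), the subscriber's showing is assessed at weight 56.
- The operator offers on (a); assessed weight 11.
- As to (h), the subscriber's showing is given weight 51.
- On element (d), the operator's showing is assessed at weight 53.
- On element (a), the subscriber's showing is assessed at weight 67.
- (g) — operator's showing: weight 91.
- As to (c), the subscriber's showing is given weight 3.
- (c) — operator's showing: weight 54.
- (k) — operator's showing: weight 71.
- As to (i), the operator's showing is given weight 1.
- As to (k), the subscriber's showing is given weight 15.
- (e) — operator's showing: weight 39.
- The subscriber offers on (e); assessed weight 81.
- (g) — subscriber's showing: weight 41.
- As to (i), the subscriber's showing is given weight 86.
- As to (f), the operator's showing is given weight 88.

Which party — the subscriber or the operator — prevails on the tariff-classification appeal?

operator

— Issue I —
Stage I.1 (subscriber, a preponderance, weight is at least 50): (a) net 67−11=56 ≥ 50 — meets; (b) 56 ≥ 50 — meets.
  The subscriber carries Stage I.1; the operator now bears the burden.
Stage I.2 (operator, a preponderance, weight is at least 50): (c) net 54−3=51 ≥ 50 — meets; (d) 53 ≥ 50 — meets.
  The operator carries the last stage.
Every stage carried; the operator prevails on this issue.
— Issue II —
At Stage II.1 the subscriber must meet the preponderance of the evidence (weight exceeds 48): on (e) the weight is 81 less the opposing 39 gives net 42, which does not exceed 48, so (e) does not meet the standard.
  Stage II.1 not carried; the subscriber fails its burden.
The operator prevails on this issue.
— Issue III —
Stage III.1 (subscriber, a heightened civil standard, weight is at least 79): (i) net 86−1=85 ≥ 79 — meets; (j) net 92−13=79 ≥ 79 — meets.
  Stage III.1 carried; the burden shifts to the operator.
Stage III.2 (operator, a preponderance, weight is at least 50): (k) net 71−15=56 ≥ 50 — meets; (l) 50 ≥ 50 — meets.
  The operator carries the last stage.
Every stage carried; the operator prevails on this issue.
Per-issue: Issue I → operator; Issue II → operator; Issue III → operator. The subscriber must prevail on at least one issue; overall, the operator prevails.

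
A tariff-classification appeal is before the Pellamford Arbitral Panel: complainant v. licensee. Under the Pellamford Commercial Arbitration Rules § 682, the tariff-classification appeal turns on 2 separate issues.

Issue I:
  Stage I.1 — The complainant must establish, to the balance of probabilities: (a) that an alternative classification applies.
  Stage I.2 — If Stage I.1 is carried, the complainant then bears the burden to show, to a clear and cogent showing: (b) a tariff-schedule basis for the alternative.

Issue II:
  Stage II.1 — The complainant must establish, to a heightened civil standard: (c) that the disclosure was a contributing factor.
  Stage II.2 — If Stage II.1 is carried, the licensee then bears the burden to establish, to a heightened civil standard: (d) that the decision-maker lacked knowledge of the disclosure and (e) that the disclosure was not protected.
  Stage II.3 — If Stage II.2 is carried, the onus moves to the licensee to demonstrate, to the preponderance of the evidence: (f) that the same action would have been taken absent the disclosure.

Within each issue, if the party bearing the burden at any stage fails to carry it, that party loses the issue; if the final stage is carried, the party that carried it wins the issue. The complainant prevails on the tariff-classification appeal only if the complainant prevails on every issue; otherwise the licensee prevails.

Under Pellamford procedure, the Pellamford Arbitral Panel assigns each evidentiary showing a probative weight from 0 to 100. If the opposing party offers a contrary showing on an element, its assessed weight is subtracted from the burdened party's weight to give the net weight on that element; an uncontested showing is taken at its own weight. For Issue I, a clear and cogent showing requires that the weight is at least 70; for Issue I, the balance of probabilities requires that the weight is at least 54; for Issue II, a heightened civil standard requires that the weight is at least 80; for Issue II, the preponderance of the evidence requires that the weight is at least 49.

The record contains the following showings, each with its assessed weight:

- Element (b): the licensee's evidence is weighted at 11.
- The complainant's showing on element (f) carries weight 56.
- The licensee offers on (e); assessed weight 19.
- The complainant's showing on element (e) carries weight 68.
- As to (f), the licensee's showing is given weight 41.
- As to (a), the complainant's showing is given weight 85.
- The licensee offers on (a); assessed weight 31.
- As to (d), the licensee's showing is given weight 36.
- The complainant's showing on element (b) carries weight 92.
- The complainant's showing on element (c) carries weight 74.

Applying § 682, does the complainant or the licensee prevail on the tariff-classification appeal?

— Issue I —
Stage I.1 — burden on complainant; standard: the balance of probabilities (weight is at least 54).
    (a): 85 − 31 = 54 ≥ 54 [met]
  Stage I.1 carried; the burden remains with the complainant.
Stage I.2 — burden on complainant; standard: a clear and cogent showing (weight is at least 70).
    (b): 92 − 11 = 81 ≥ 70 [met]
  All elements met at the final stage.
Every stage carried; the complainant prevails on this issue.
— Issue II —
Stage II.1 — burden on complainant; standard: a heightened civil standard (weight is at least 80).
    (c): 74 < 80 [not met]
  The complainant does not carry Stage II.1.
The analysis ends at Stage II.1; the licensee prevails on this issue.
Per-issue: Issue I → complainant; Issue II → licensee. The complainant must prevail on every issue; overall, the licensee prevails.

licensee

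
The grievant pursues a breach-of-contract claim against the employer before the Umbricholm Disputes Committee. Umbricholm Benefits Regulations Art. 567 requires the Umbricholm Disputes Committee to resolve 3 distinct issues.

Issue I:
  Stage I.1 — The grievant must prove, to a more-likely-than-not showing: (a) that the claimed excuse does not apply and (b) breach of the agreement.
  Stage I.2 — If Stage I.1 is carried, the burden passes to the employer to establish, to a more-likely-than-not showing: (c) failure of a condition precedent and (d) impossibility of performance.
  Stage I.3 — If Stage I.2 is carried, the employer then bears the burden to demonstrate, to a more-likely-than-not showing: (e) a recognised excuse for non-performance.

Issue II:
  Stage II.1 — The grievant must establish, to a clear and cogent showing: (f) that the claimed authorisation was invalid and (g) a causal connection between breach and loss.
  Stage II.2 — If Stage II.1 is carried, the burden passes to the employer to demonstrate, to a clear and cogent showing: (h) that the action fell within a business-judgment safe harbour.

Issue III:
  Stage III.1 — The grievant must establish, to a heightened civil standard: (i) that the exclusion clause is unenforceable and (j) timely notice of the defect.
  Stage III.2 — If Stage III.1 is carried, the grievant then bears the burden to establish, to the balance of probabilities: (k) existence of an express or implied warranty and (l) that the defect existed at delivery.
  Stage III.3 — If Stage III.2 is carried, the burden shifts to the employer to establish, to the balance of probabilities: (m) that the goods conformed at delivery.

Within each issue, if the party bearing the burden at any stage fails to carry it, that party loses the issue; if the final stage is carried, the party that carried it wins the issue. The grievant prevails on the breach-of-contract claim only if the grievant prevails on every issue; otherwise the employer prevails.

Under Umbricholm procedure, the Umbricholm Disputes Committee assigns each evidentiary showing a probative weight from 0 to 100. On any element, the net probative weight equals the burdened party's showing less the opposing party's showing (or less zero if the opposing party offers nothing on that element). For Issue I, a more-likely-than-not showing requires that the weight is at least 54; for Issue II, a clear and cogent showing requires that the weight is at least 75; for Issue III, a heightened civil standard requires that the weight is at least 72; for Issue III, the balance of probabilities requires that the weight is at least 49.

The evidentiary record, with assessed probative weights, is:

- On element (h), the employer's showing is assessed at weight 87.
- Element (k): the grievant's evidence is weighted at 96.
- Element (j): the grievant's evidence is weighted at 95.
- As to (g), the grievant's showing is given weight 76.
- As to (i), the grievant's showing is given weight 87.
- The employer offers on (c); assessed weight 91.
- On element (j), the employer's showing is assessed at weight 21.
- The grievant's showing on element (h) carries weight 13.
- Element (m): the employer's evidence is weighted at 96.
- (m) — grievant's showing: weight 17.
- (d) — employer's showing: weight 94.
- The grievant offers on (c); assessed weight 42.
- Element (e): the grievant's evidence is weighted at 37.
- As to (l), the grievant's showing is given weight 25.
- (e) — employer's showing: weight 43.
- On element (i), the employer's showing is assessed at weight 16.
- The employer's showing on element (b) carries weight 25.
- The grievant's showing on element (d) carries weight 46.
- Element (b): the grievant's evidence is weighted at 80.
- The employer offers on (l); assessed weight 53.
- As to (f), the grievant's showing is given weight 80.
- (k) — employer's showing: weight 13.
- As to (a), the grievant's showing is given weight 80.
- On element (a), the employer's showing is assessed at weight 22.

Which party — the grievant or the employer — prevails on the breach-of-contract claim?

employer

— Issue I —
At Stage I.1 the grievant must meet a more-likely-than-not showing (weight is at least 54): on (a) the weight is 80 less the opposing 22 gives net 58, ≥ 54, so (a) meets the standard; on (b) the weight is 80 less the opposing 25 gives net 55, ≥ 54, so (b) meets the standard.
  Stage I.1 is satisfied; the onus moves to the employer.
At Stage I.2 the employer must meet a more-likely-than-not showing (weight is at least 54): on (c) the weight is 91 less the opposing 42 gives net 49, which does not reach 54, so (c) does not meet the standard; on (d) the weight is 94 less the opposing 46 gives net 48, < 54, so (d) does not meet the standard.
  The employer does not carry Stage I.2.
So the grievant prevails on this issue.
— Issue II —
Stage II.1 — burden on grievant; standard: a clear and cogent showing (weight is at least 75).
    (f): 80 ≥ 75 [met]
    (g): 76 ≥ 75 [met]
  Stage II.1 carried; the burden shifts to the employer.
Stage II.2 — burden on employer; standard: a clear and cogent showing (weight is at least 75).
    (h): 87 − 13 = 74 < 75 [not met]
  The employer does not carry Stage II.2.
The analysis ends at Stage II.2; the grievant prevails on this issue.
— Issue III —
Stage III.1 (grievant, a heightened civil standard, weight is at least 72): (i) net 87−16=71 < 72 — fails; (j) net 95−21=74 ≥ 72 — meets.
  The grievant does not carry Stage III.1.
The analysis ends at Stage III.1; the employer prevails on this issue.
Per-issue: Issue I → grievant; Issue II → grievant; Issue III → employer. The grievant must prevail on every issue; overall, the employer prevails.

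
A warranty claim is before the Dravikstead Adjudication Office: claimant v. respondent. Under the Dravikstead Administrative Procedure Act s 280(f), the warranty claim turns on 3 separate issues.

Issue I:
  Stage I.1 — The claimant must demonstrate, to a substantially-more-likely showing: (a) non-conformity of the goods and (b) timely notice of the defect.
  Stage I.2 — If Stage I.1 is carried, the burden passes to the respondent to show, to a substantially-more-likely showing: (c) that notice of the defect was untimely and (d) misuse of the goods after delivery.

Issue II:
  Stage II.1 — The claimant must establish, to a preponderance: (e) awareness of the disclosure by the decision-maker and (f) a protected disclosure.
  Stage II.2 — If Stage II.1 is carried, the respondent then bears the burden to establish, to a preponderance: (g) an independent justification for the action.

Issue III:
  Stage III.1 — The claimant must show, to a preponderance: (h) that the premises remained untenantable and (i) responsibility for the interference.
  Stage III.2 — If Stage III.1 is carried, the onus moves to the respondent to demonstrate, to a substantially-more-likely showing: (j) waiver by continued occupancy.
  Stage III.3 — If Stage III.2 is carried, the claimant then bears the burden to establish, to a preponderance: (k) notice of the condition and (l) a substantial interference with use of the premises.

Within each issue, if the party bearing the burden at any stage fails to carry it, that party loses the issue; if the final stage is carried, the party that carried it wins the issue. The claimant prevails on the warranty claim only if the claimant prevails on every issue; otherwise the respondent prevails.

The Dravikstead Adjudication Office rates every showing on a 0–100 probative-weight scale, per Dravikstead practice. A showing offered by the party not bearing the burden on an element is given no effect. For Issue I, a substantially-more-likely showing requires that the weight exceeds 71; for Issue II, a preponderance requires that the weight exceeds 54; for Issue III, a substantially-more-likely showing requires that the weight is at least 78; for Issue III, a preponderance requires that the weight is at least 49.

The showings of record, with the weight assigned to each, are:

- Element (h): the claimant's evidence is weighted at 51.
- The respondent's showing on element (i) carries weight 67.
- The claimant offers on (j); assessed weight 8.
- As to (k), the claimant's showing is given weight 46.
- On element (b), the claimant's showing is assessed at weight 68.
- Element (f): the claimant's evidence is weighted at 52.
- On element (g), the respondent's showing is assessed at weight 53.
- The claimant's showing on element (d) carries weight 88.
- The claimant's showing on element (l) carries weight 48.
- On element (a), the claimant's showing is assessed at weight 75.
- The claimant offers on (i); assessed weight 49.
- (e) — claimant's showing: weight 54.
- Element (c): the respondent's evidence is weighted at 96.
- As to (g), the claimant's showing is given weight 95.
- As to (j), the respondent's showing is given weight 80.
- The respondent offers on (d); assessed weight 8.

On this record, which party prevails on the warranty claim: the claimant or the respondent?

— Issue I —
Stage I.1 (claimant, a substantially-more-likely showing, weight exceeds 71): (a) 75 > 71 — meets; (b) 68 ≤ 71 — fails.
  The claimant does not carry Stage I.1.
The respondent prevails on this issue.
— Issue II —
Stage II.1 (claimant, a preponderance, weight exceeds 54): (e) 54 ≤ 54 — fails; (f) 52 ≤ 54 — fails.
  Stage II.1 not carried; the claimant fails its burden.
So the respondent prevails on this issue.
— Issue III —
Stage III.1 (claimant, a preponderance, weight is at least 49): (h) 51 ≥ 49 — meets; (i) 49 (respondent's 67 disregarded) ≥ 49 — meets.
  All elements met. The burden passes to the respondent.
Stage III.2 (respondent, a substantially-more-likely showing, weight is at least 78): (j) 80 (claimant's 8 disregarded) ≥ 78 — meets.
  The respondent carries Stage III.2; the claimant now bears the burden.
Stage III.3 (claimant, a preponderance, weight is at least 49): (k) 46 < 49 — fails; (l) 48 < 49 — fails.
  The claimant does not carry Stage III.3.
The analysis ends at Stage III.3; the respondent prevails on this issue.
Per-issue: Issue I → respondent; Issue II → respondent; Issue III → respondent. The claimant must prevail on every issue; overall, the respondent prevails.

respondent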